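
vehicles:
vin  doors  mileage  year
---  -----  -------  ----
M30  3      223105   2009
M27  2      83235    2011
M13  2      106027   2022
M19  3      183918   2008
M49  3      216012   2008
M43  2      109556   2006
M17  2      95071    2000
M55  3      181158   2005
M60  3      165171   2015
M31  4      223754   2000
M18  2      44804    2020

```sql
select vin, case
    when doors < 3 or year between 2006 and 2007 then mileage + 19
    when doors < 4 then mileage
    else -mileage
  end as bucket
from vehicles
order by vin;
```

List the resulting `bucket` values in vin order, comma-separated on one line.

106046, 95090, 44823, 183918, 83254, 223105, -223754, 109575, 216012, 181158, 165171

vin=M13: doors < 3 or year between 2006 and 2007 → 106046
vin=M17: doors < 3 or year between 2006 and 2007 → 95090
vin=M18: doors < 3 or year between 2006 and 2007 → 44823
vin=M19: doors < 4 → 183918
vin=M27: doors < 3 or year between 2006 and 2007 → 83254
vin=M30: doors < 4 → 223105
vin=M31: ELSE → -223754
vin=M43: doors < 3 or year between 2006 and 2007 → 109575
vin=M49: doors < 4 → 216012
vin=M55: doors < 4 → 181158
vin=M60: doors < 4 → 165171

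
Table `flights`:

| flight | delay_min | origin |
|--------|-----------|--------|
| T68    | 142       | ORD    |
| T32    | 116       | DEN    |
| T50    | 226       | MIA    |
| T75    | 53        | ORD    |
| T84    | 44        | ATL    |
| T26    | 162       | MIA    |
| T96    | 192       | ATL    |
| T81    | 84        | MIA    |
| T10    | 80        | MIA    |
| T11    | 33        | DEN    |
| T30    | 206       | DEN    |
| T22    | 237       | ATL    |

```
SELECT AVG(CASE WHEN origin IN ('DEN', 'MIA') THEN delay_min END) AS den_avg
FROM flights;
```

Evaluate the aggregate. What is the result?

129.5714285714

flight=T68: ✗
flight=T32: ✓ → 116
flight=T50: ✓ → 226
flight=T75: ✗
flight=T84: ✗
flight=T26: ✓ → 162
flight=T96: ✗
flight=T81: ✓ → 84
flight=T10: ✓ → 80
flight=T11: ✓ → 33
flight=T30: ✓ → 206
flight=T22: ✗
den_avg = (116 + 226 + 162 + 84 + 80 + 33 + 206) / 7 = 129.5714285714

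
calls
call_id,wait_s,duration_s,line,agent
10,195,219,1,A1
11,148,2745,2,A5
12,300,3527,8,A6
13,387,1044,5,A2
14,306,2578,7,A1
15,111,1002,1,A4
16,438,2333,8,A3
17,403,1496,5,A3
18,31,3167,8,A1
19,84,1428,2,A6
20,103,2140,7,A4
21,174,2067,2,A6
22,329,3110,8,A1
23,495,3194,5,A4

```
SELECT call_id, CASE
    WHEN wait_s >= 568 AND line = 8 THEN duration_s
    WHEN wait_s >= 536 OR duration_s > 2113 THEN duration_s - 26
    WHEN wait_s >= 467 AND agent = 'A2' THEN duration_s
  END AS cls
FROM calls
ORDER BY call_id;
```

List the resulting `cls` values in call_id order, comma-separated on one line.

call_id=10: (no match → NULL) → NULL
call_id=11: wait_s >= 536 OR duration_s > 2113 → 2719
call_id=12: wait_s >= 536 OR duration_s > 2113 → 3501
call_id=13: (no match → NULL) → NULL
call_id=14: wait_s >= 536 OR duration_s > 2113 → 2552
call_id=15: (no match → NULL) → NULL
call_id=16: wait_s >= 536 OR duration_s > 2113 → 2307
call_id=17: (no match → NULL) → NULL
call_id=18: wait_s >= 536 OR duration_s > 2113 → 3141
call_id=19: (no match → NULL) → NULL
call_id=20: wait_s >= 536 OR duration_s > 2113 → 2114
call_id=21: (no match → NULL) → NULL
call_id=22: wait_s >= 536 OR duration_s > 2113 → 3084
call_id=23: wait_s >= 536 OR duration_s > 2113 → 3168

NULL, 2719, 3501, NULL, 2552, NULL, 2307, NULL, 3141, NULL, 2114, NULL, 3084, 3168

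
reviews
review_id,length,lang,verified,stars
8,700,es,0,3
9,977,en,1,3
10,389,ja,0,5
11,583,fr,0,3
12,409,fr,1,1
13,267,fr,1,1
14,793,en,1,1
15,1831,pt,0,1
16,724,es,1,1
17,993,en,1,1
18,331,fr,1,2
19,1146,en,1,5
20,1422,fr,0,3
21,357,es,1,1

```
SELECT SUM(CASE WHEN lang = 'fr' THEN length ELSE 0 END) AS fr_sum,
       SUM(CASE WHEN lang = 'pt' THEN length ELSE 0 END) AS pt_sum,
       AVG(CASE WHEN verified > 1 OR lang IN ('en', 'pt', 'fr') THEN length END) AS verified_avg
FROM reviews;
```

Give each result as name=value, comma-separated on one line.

fr_sum=3012, pt_sum=1831, verified_avg=875.2

[fr_sum: lang = 'fr']
review_id=8: ✗
review_id=9: ✗
review_id=10: ✗
review_id=11: ✓ → 583
review_id=12: ✓ → 409
review_id=13: ✓ → 267
review_id=14: ✗
review_id=15: ✗
review_id=16: ✗
review_id=17: ✗
review_id=18: ✓ → 331
review_id=19: ✗
review_id=20: ✓ → 1422
review_id=21: ✗
fr_sum = 583 + 409 + 267 + 331 + 1422 = 3012
—
[pt_sum: lang = 'pt']
review_id=8: ✗
review_id=9: ✗
review_id=10: ✗
review_id=11: ✗
review_id=12: ✗
review_id=13: ✗
review_id=14: ✗
review_id=15: ✓ → 1831
review_id=16: ✗
review_id=17: ✗
review_id=18: ✗
review_id=19: ✗
review_id=20: ✗
review_id=21: ✗
pt_sum = 1831
—
[verified_avg: verified > 1 OR lang IN ('en', 'pt', 'fr')]
review_id=8: ✗
review_id=9: ✓ → 977
review_id=10: ✗
review_id=11: ✓ → 583
review_id=12: ✓ → 409
review_id=13: ✓ → 267
review_id=14: ✓ → 793
review_id=15: ✓ → 1831
review_id=16: ✗
review_id=17: ✓ → 993
review_id=18: ✓ → 331
review_id=19: ✓ → 1146
review_id=20: ✓ → 1422
review_id=21: ✗
verified_avg = (977 + 583 + 409 + 267 + 793 + 1831 + 993 + 331 + 1146 + 1422) / 10 = 875.2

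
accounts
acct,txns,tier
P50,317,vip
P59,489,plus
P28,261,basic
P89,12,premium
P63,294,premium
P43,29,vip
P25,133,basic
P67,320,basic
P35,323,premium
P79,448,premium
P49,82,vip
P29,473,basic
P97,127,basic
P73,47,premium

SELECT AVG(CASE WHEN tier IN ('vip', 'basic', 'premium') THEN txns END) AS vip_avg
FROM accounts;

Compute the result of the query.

220.4615384615

acct=P50: ✓ → 317
acct=P59: ✗
acct=P28: ✓ → 261
acct=P89: ✓ → 12
acct=P63: ✓ → 294
acct=P43: ✓ → 29
acct=P25: ✓ → 133
acct=P67: ✓ → 320
acct=P35: ✓ → 323
acct=P79: ✓ → 448
acct=P49: ✓ → 82
acct=P29: ✓ → 473
acct=P97: ✓ → 127
acct=P73: ✓ → 47
vip_avg = (317 + 261 + 12 + 294 + 29 + 133 + 320 + 323 + 448 + 82 + 473 + 127 + 47) / 13 = 220.4615384615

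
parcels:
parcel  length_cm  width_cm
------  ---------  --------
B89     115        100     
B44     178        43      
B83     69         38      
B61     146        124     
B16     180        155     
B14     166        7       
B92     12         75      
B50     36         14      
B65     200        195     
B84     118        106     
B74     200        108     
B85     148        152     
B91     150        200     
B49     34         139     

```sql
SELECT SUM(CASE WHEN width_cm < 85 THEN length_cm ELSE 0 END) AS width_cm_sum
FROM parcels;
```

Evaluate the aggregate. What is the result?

461

parcel=B89: ✗
parcel=B44: ✓ → 178
parcel=B83: ✓ → 69
parcel=B61: ✗
parcel=B16: ✗
parcel=B14: ✓ → 166
parcel=B92: ✓ → 12
parcel=B50: ✓ → 36
parcel=B65: ✗
parcel=B84: ✗
parcel=B74: ✗
parcel=B85: ✗
parcel=B91: ✗
parcel=B49: ✗
width_cm_sum = 178 + 69 + 166 + 12 + 36 = 461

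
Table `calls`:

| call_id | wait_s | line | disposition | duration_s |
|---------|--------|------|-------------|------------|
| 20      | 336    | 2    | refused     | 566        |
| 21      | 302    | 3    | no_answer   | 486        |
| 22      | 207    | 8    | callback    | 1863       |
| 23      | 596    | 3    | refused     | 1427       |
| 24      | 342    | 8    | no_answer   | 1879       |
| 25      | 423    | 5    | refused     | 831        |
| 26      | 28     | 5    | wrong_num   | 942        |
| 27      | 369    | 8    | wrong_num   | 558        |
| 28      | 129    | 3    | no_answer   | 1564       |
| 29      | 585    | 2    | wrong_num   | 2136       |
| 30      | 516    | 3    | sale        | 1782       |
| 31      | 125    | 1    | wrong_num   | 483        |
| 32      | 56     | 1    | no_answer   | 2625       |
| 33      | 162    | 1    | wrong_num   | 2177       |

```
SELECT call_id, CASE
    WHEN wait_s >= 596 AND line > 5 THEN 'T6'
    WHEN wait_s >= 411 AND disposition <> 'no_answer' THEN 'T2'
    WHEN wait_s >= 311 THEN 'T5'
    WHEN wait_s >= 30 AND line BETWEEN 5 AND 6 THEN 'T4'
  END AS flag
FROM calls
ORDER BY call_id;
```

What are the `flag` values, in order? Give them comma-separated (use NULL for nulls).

call_id=20: wait_s >= 311 → T5
call_id=21: (no match → NULL) → NULL
call_id=22: (no match → NULL) → NULL
call_id=23: wait_s >= 411 AND disposition <> 'no_answer' → T2
call_id=24: wait_s >= 311 → T5
call_id=25: wait_s >= 411 AND disposition <> 'no_answer' → T2
call_id=26: (no match → NULL) → NULL
call_id=27: wait_s >= 311 → T5
call_id=28: (no match → NULL) → NULL
call_id=29: wait_s >= 411 AND disposition <> 'no_answer' → T2
call_id=30: wait_s >= 411 AND disposition <> 'no_answer' → T2
call_id=31: (no match → NULL) → NULL
call_id=32: (no match → NULL) → NULL
call_id=33: (no match → NULL) → NULL

T5, NULL, NULL, T2, T5, T2, NULL, T5, NULL, T2, T2, NULL, NULL, NULL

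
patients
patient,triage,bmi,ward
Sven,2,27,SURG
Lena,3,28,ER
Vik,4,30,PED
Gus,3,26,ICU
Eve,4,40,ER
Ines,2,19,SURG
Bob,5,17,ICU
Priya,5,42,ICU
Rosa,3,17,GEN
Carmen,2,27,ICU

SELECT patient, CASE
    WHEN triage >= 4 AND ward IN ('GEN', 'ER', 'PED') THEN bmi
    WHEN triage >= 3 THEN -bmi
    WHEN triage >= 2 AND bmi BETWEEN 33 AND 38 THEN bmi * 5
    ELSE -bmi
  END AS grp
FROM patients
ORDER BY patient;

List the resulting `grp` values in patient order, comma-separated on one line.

patient=Bob: triage >= 3 → -17
patient=Carmen: ELSE → -27
patient=Eve: triage >= 4 AND ward IN ('GEN', 'ER', 'PED') → 40
patient=Gus: triage >= 3 → -26
patient=Ines: ELSE → -19
patient=Lena: triage >= 3 → -28
patient=Priya: triage >= 3 → -42
patient=Rosa: triage >= 3 → -17
patient=Sven: ELSE → -27
patient=Vik: triage >= 4 AND ward IN ('GEN', 'ER', 'PED') → 30

-17, -27, 40, -26, -19, -28, -42, -17, -27, 30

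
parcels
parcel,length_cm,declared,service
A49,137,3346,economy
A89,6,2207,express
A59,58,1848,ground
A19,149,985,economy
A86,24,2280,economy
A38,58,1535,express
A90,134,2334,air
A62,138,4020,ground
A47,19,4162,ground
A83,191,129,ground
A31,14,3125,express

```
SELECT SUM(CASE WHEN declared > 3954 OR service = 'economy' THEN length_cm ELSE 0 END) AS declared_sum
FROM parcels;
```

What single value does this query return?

467

parcel=A49: ✓ → 137
parcel=A89: ✗
parcel=A59: ✗
parcel=A19: ✓ → 149
parcel=A86: ✓ → 24
parcel=A38: ✗
parcel=A90: ✗
parcel=A62: ✓ → 138
parcel=A47: ✓ → 19
parcel=A83: ✗
parcel=A31: ✗
declared_sum = 137 + 149 + 24 + 138 + 19 = 467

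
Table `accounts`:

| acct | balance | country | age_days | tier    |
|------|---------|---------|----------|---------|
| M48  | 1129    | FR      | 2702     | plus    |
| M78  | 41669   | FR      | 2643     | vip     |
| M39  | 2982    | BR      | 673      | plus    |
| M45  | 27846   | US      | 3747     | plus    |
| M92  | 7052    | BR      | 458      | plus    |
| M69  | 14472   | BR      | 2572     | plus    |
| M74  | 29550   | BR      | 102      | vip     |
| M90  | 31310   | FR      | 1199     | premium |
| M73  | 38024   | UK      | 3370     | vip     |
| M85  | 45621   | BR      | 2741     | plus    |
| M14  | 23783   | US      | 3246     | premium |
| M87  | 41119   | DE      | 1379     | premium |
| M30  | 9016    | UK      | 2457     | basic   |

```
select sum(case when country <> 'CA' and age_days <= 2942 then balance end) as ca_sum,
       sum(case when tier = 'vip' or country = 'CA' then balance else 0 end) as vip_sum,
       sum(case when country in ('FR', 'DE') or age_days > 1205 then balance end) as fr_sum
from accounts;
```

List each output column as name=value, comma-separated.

ca_sum=223920, vip_sum=109243, fr_sum=273989

[ca_sum: country <> 'CA' and age_days <= 2942]
acct=M48: ✓ → 1129
acct=M78: ✓ → 41669
acct=M39: ✓ → 2982
acct=M45: ✗
acct=M92: ✓ → 7052
acct=M69: ✓ → 14472
acct=M74: ✓ → 29550
acct=M90: ✓ → 31310
acct=M73: ✗
acct=M85: ✓ → 45621
acct=M14: ✗
acct=M87: ✓ → 41119
acct=M30: ✓ → 9016
ca_sum = 1129 + 41669 + 2982 + 7052 + 14472 + 29550 + 31310 + 45621 + 41119 + 9016 = 223920
—
[vip_sum: tier = 'vip' or country = 'CA']
acct=M48: ✗
acct=M78: ✓ → 41669
acct=M39: ✗
acct=M45: ✗
acct=M92: ✗
acct=M69: ✗
acct=M74: ✓ → 29550
acct=M90: ✗
acct=M73: ✓ → 38024
acct=M85: ✗
acct=M14: ✗
acct=M87: ✗
acct=M30: ✗
vip_sum = 41669 + 29550 + 38024 = 109243
—
[fr_sum: country in ('FR', 'DE') or age_days > 1205]
acct=M48: ✓ → 1129
acct=M78: ✓ → 41669
acct=M39: ✗
acct=M45: ✓ → 27846
acct=M92: ✗
acct=M69: ✓ → 14472
acct=M74: ✗
acct=M90: ✓ → 31310
acct=M73: ✓ → 38024
acct=M85: ✓ → 45621
acct=M14: ✓ → 23783
acct=M87: ✓ → 41119
acct=M30: ✓ → 9016
fr_sum = 1129 + 41669 + 27846 + 14472 + 31310 + 38024 + 45621 + 23783 + 41119 + 9016 = 273989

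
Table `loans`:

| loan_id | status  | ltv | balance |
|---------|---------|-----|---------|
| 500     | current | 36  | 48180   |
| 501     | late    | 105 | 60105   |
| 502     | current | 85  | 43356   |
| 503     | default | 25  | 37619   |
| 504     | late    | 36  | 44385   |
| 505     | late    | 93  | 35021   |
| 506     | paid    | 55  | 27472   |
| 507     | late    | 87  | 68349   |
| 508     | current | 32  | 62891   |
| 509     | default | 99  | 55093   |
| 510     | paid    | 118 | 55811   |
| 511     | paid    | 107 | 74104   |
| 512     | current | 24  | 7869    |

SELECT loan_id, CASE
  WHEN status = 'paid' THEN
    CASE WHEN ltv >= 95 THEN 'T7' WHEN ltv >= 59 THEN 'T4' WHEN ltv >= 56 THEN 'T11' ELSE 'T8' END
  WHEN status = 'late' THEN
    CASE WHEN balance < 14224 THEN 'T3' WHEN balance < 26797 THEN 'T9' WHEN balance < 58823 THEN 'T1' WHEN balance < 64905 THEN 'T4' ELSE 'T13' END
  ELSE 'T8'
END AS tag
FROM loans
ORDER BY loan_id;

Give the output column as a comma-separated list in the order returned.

loan_id=500: status='current' → outer ELSE → T8
loan_id=501: status='late' → inner[balance < 64905] → T4
loan_id=502: status='current' → outer ELSE → T8
loan_id=503: status='default' → outer ELSE → T8
loan_id=504: status='late' → inner[balance < 58823] → T1
loan_id=505: status='late' → inner[balance < 58823] → T1
loan_id=506: status='paid' → inner[ELSE] → T8
loan_id=507: status='late' → inner[ELSE] → T13
loan_id=508: status='current' → outer ELSE → T8
loan_id=509: status='default' → outer ELSE → T8
loan_id=510: status='paid' → inner[ltv >= 95] → T7
loan_id=511: status='paid' → inner[ltv >= 95] → T7
loan_id=512: status='current' → outer ELSE → T8

T8, T4, T8, T8, T1, T1, T8, T13, T8, T8, T7, T7, T8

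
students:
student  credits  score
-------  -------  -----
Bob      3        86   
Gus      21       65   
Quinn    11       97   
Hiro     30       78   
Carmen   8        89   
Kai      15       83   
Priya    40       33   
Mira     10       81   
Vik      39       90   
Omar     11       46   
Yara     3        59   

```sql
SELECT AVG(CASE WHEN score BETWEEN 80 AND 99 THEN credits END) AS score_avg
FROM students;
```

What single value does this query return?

student=Bob: ✓ → 3
student=Gus: ✗
student=Quinn: ✓ → 11
student=Hiro: ✗
student=Carmen: ✓ → 8
student=Kai: ✓ → 15
student=Priya: ✗
student=Mira: ✓ → 10
student=Vik: ✓ → 39
student=Omar: ✗
student=Yara: ✗
score_avg = (3 + 11 + 8 + 15 + 10 + 39) / 6 = 14.3333333333

14.3333333333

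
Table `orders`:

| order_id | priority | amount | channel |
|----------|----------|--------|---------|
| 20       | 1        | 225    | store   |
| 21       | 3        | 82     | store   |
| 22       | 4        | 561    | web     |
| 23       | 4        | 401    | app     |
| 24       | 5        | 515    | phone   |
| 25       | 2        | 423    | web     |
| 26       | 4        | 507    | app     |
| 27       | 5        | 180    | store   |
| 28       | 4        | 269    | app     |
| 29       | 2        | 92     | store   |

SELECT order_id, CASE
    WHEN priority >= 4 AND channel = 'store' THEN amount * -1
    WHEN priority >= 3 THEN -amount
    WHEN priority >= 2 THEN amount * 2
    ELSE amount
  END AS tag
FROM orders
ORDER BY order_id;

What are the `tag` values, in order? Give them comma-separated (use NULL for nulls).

225, -82, -561, -401, -515, 846, -507, -180, -269, 184

order_id=20: ELSE → 225
order_id=21: priority >= 3 → -82
order_id=22: priority >= 3 → -561
order_id=23: priority >= 3 → -401
order_id=24: priority >= 3 → -515
order_id=25: priority >= 2 → 846
order_id=26: priority >= 3 → -507
order_id=27: priority >= 4 AND channel = 'store' → -180
order_id=28: priority >= 3 → -269
order_id=29: priority >= 2 → 184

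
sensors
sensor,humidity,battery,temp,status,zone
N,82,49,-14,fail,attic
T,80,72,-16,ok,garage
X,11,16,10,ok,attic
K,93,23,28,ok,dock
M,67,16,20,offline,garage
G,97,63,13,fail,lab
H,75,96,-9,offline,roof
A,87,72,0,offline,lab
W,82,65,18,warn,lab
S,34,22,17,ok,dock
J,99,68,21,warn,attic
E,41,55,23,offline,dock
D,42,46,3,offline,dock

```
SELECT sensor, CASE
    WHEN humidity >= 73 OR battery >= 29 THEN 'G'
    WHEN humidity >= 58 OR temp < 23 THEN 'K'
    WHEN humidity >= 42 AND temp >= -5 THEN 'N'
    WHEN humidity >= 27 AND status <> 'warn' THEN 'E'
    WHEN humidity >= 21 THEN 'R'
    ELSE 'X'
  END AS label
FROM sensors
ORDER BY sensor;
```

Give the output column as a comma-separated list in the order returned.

G, G, G, G, G, G, G, K, G, K, G, G, K

sensor=A: humidity >= 73 OR battery >= 29 → G
sensor=D: humidity >= 73 OR battery >= 29 → G
sensor=E: humidity >= 73 OR battery >= 29 → G
sensor=G: humidity >= 73 OR battery >= 29 → G
sensor=H: humidity >= 73 OR battery >= 29 → G
sensor=J: humidity >= 73 OR battery >= 29 → G
sensor=K: humidity >= 73 OR battery >= 29 → G
sensor=M: humidity >= 58 OR temp < 23 → K
sensor=N: humidity >= 73 OR battery >= 29 → G
sensor=S: humidity >= 58 OR temp < 23 → K
sensor=T: humidity >= 73 OR battery >= 29 → G
sensor=W: humidity >= 73 OR battery >= 29 → G
sensor=X: humidity >= 58 OR temp < 23 → K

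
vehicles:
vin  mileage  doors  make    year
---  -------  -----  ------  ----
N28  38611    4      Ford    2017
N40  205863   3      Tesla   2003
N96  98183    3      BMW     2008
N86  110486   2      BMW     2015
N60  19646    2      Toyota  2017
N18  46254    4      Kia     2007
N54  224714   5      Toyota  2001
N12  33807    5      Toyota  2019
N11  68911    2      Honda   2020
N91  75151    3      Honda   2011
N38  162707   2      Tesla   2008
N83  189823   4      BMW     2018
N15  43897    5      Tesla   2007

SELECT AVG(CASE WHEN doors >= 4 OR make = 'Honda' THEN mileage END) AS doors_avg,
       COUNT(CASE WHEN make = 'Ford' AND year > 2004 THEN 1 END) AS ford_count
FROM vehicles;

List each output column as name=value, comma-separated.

[doors_avg: doors >= 4 OR make = 'Honda']
vin=N28: ✓ → 38611
vin=N40: ✗
vin=N96: ✗
vin=N86: ✗
vin=N60: ✗
vin=N18: ✓ → 46254
vin=N54: ✓ → 224714
vin=N12: ✓ → 33807
vin=N11: ✓ → 68911
vin=N91: ✓ → 75151
vin=N38: ✗
vin=N83: ✓ → 189823
vin=N15: ✓ → 43897
doors_avg = (38611 + 46254 + 224714 + 33807 + 68911 + 75151 + 189823 + 43897) / 8 = 90146
—
[ford_count: make = 'Ford' AND year > 2004]
vin=N28: ✓ → 1
vin=N40: ✗
vin=N96: ✗
vin=N86: ✗
vin=N60: ✗
vin=N18: ✗
vin=N54: ✗
vin=N12: ✗
vin=N11: ✗
vin=N91: ✗
vin=N38: ✗
vin=N83: ✗
vin=N15: ✗
ford_count = COUNT(1) = 1

doors_avg=90146, ford_count=1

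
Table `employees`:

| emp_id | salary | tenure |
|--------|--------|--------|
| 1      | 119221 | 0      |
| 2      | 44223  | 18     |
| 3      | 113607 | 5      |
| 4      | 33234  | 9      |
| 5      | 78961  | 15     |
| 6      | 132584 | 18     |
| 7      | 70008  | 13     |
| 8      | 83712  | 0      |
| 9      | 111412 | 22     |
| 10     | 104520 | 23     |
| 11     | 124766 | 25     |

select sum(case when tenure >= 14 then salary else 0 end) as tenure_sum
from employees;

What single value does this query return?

596466

emp_id=1: ✗
emp_id=2: ✓ → 44223
emp_id=3: ✗
emp_id=4: ✗
emp_id=5: ✓ → 78961
emp_id=6: ✓ → 132584
emp_id=7: ✗
emp_id=8: ✗
emp_id=9: ✓ → 111412
emp_id=10: ✓ → 104520
emp_id=11: ✓ → 124766
tenure_sum = 44223 + 78961 + 132584 + 111412 + 104520 + 124766 = 596466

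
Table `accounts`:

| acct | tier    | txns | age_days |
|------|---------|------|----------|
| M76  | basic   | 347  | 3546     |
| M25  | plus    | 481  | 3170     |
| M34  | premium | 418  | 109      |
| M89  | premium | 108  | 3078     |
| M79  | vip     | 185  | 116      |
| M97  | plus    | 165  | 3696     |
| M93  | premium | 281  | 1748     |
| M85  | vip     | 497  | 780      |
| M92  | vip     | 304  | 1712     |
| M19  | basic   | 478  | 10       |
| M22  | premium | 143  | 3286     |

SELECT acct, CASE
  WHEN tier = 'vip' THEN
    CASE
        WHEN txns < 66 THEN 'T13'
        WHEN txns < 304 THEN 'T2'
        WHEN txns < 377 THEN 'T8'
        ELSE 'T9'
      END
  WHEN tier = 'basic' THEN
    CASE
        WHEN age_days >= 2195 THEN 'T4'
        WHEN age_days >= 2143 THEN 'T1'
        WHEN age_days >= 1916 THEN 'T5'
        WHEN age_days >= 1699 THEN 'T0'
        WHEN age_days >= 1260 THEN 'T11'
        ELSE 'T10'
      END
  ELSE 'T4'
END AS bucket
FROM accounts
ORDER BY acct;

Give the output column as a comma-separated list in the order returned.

acct=M19: tier='basic' → inner[ELSE] → T10
acct=M22: tier='premium' → outer ELSE → T4
acct=M25: tier='plus' → outer ELSE → T4
acct=M34: tier='premium' → outer ELSE → T4
acct=M76: tier='basic' → inner[age_days >= 2195] → T4
acct=M79: tier='vip' → inner[txns < 304] → T2
acct=M85: tier='vip' → inner[ELSE] → T9
acct=M89: tier='premium' → outer ELSE → T4
acct=M92: tier='vip' → inner[txns < 377] → T8
acct=M93: tier='premium' → outer ELSE → T4
acct=M97: tier='plus' → outer ELSE → T4

T10, T4, T4, T4, T4, T2, T9, T4, T8, T4, T4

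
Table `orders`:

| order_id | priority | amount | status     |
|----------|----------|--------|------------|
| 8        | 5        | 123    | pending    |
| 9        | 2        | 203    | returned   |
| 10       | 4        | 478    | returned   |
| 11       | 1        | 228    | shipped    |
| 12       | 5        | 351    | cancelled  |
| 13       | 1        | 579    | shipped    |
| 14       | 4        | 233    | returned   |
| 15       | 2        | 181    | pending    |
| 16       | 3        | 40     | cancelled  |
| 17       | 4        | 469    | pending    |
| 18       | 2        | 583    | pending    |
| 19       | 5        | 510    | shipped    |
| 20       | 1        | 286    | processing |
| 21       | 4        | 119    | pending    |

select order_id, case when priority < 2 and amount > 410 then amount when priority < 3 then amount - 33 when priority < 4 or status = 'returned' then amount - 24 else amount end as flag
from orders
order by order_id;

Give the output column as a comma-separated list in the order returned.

order_id=8: ELSE → 123
order_id=9: priority < 3 → 170
order_id=10: priority < 4 or status = 'returned' → 454
order_id=11: priority < 3 → 195
order_id=12: ELSE → 351
order_id=13: priority < 2 and amount > 410 → 579
order_id=14: priority < 4 or status = 'returned' → 209
order_id=15: priority < 3 → 148
order_id=16: priority < 4 or status = 'returned' → 16
order_id=17: ELSE → 469
order_id=18: priority < 3 → 550
order_id=19: ELSE → 510
order_id=20: priority < 3 → 253
order_id=21: ELSE → 119

123, 170, 454, 195, 351, 579, 209, 148, 16, 469, 550, 510, 253, 119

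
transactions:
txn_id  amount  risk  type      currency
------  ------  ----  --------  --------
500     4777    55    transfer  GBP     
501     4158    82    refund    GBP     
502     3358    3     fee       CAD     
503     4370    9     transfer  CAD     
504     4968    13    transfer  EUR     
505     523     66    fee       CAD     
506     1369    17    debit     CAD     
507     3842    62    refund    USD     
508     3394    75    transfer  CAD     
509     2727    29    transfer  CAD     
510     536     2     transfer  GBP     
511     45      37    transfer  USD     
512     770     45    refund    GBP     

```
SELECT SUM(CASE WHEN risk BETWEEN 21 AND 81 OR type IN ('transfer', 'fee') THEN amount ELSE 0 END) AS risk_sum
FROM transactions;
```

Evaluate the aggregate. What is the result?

txn_id=500: ✓ → 4777
txn_id=501: ✗
txn_id=502: ✓ → 3358
txn_id=503: ✓ → 4370
txn_id=504: ✓ → 4968
txn_id=505: ✓ → 523
txn_id=506: ✗
txn_id=507: ✓ → 3842
txn_id=508: ✓ → 3394
txn_id=509: ✓ → 2727
txn_id=510: ✓ → 536
txn_id=511: ✓ → 45
txn_id=512: ✓ → 770
risk_sum = 4777 + 3358 + 4370 + 4968 + 523 + 3842 + 3394 + 2727 + 536 + 45 + 770 = 29310

29310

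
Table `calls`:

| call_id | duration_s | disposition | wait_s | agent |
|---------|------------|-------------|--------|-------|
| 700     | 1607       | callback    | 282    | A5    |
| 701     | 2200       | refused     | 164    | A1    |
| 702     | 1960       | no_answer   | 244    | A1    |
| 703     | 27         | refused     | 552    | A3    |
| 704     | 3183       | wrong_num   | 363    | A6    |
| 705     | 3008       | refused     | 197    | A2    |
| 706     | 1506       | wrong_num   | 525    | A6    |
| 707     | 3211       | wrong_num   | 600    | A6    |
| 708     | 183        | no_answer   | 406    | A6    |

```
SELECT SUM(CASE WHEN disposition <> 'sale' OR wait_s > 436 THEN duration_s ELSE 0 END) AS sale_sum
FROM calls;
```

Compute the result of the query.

call_id=700: ✓ → 1607
call_id=701: ✓ → 2200
call_id=702: ✓ → 1960
call_id=703: ✓ → 27
call_id=704: ✓ → 3183
call_id=705: ✓ → 3008
call_id=706: ✓ → 1506
call_id=707: ✓ → 3211
call_id=708: ✓ → 183
sale_sum = 1607 + 2200 + 1960 + 27 + 3183 + 3008 + 1506 + 3211 + 183 = 16885

16885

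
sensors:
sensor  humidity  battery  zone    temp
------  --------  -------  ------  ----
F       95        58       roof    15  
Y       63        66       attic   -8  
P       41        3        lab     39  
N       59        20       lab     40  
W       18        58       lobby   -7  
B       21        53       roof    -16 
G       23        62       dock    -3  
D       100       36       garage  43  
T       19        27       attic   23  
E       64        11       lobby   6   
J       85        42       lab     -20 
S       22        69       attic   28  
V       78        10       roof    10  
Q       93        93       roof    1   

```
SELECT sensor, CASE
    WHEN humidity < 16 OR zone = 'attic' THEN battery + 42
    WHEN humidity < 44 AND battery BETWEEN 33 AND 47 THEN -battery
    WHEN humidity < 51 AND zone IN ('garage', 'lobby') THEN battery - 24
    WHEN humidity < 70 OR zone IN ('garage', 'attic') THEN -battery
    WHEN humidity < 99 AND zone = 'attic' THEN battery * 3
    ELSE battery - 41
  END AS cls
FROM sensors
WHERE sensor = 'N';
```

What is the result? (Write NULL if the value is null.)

sensor = N: humidity=59, battery=20, zone=lab, temp=40.
humidity < 16 OR zone = 'attic' → false
humidity < 44 AND battery BETWEEN 33 AND 47 → false
humidity < 51 AND zone IN ('garage', 'lobby') → false
humidity < 70 OR zone IN ('garage', 'attic') → true → -20

-20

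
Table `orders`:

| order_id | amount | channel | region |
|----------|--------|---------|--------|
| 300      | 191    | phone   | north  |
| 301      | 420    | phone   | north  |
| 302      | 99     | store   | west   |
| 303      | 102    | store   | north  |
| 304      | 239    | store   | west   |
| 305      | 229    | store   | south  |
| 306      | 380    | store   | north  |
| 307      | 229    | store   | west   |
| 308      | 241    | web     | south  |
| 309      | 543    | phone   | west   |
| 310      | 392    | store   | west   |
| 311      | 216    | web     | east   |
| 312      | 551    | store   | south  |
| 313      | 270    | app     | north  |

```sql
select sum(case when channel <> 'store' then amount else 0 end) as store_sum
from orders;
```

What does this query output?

1881

order_id=300: ✓ → 191
order_id=301: ✓ → 420
order_id=302: ✗
order_id=303: ✗
order_id=304: ✗
order_id=305: ✗
order_id=306: ✗
order_id=307: ✗
order_id=308: ✓ → 241
order_id=309: ✓ → 543
order_id=310: ✗
order_id=311: ✓ → 216
order_id=312: ✗
order_id=313: ✓ → 270
store_sum = 191 + 420 + 241 + 543 + 216 + 270 = 1881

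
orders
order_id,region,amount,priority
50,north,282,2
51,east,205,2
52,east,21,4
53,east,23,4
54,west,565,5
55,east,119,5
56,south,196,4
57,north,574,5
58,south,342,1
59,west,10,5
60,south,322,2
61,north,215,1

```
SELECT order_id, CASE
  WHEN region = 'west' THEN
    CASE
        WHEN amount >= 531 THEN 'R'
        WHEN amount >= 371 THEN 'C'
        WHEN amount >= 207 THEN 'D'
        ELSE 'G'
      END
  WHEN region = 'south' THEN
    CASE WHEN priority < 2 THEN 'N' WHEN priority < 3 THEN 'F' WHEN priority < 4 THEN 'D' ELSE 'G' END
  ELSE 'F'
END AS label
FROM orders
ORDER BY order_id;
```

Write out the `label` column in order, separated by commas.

F, F, F, F, R, F, G, F, N, G, F, F

order_id=50: region='north' → outer ELSE → F
order_id=51: region='east' → outer ELSE → F
order_id=52: region='east' → outer ELSE → F
order_id=53: region='east' → outer ELSE → F
order_id=54: region='west' → inner[amount >= 531] → R
order_id=55: region='east' → outer ELSE → F
order_id=56: region='south' → inner[ELSE] → G
order_id=57: region='north' → outer ELSE → F
order_id=58: region='south' → inner[priority < 2] → N
order_id=59: region='west' → inner[ELSE] → G
order_id=60: region='south' → inner[priority < 3] → F
order_id=61: region='north' → outer ELSE → F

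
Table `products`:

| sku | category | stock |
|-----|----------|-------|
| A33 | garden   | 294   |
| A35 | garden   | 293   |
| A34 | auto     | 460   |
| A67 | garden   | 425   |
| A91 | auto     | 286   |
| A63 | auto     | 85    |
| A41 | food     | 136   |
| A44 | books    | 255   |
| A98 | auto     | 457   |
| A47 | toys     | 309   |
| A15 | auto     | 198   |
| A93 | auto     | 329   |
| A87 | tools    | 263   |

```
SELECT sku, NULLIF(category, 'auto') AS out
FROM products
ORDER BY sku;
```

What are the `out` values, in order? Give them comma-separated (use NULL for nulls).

NULL, garden, NULL, garden, food, books, toys, NULL, garden, tools, NULL, NULL, NULL

sku=A15: category=auto vs auto: equal → NULL
sku=A33: category=garden vs auto: differ → garden
sku=A34: category=auto vs auto: equal → NULL
sku=A35: category=garden vs auto: differ → garden
sku=A41: category=food vs auto: differ → food
sku=A44: category=books vs auto: differ → books
sku=A47: category=toys vs auto: differ → toys
sku=A63: category=auto vs auto: equal → NULL
sku=A67: category=garden vs auto: differ → garden
sku=A87: category=tools vs auto: differ → tools
sku=A91: category=auto vs auto: equal → NULL
sku=A93: category=auto vs auto: equal → NULL
sku=A98: category=auto vs auto: equal → NULL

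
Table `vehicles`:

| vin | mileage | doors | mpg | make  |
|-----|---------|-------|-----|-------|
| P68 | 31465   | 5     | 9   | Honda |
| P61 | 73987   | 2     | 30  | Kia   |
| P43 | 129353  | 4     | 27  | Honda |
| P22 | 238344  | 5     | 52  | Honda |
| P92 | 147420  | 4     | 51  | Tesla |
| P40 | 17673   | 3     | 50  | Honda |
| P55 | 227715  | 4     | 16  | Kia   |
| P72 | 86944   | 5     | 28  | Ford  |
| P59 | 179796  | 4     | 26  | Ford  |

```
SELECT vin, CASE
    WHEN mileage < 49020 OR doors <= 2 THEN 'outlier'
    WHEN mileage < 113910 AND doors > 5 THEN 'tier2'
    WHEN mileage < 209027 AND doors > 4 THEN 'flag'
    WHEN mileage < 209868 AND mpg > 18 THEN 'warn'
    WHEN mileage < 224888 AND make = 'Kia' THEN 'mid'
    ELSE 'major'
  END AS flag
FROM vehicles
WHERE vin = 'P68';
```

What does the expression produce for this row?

vin = P68: mileage=31465, doors=5, mpg=9, make=Honda.
mileage < 49020 OR doors <= 2 → true → outlier

outlier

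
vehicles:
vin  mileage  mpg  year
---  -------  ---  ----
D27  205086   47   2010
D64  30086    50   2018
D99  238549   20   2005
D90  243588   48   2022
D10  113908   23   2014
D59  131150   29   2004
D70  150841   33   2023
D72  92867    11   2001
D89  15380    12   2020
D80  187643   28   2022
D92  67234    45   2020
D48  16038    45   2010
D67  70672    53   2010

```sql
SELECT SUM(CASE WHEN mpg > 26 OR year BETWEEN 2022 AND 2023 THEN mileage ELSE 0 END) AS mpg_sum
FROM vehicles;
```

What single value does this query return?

1102338

vin=D27: ✓ → 205086
vin=D64: ✓ → 30086
vin=D99: ✗
vin=D90: ✓ → 243588
vin=D10: ✗
vin=D59: ✓ → 131150
vin=D70: ✓ → 150841
vin=D72: ✗
vin=D89: ✗
vin=D80: ✓ → 187643
vin=D92: ✓ → 67234
vin=D48: ✓ → 16038
vin=D67: ✓ → 70672
mpg_sum = 205086 + 30086 + 243588 + 131150 + 150841 + 187643 + 67234 + 16038 + 70672 = 1102338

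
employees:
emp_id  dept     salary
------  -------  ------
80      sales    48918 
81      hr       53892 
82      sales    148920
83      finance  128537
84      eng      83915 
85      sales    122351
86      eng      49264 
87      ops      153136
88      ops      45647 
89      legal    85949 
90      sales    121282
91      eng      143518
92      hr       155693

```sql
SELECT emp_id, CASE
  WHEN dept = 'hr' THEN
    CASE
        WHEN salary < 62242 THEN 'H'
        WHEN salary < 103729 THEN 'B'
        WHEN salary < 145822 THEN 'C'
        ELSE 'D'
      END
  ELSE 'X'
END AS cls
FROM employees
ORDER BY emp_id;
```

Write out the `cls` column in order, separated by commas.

emp_id=80: dept='sales' → outer ELSE → X
emp_id=81: dept='hr' → inner[salary < 62242] → H
emp_id=82: dept='sales' → outer ELSE → X
emp_id=83: dept='finance' → outer ELSE → X
emp_id=84: dept='eng' → outer ELSE → X
emp_id=85: dept='sales' → outer ELSE → X
emp_id=86: dept='eng' → outer ELSE → X
emp_id=87: dept='ops' → outer ELSE → X
emp_id=88: dept='ops' → outer ELSE → X
emp_id=89: dept='legal' → outer ELSE → X
emp_id=90: dept='sales' → outer ELSE → X
emp_id=91: dept='eng' → outer ELSE → X
emp_id=92: dept='hr' → inner[ELSE] → D

X, H, X, X, X, X, X, X, X, X, X, X, D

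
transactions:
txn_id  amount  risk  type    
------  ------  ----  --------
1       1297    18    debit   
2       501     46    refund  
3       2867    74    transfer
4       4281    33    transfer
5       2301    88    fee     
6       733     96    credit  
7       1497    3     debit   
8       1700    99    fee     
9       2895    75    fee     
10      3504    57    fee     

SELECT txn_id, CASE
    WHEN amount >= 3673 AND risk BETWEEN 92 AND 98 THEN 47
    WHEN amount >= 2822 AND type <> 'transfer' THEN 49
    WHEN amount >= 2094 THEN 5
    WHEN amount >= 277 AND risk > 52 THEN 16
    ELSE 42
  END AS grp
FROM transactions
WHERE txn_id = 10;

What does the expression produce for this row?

49

txn_id = 10: amount=3504, risk=57, type=fee.
amount >= 3673 AND risk BETWEEN 92 AND 98 → false
amount >= 2822 AND type <> 'transfer' → true → 49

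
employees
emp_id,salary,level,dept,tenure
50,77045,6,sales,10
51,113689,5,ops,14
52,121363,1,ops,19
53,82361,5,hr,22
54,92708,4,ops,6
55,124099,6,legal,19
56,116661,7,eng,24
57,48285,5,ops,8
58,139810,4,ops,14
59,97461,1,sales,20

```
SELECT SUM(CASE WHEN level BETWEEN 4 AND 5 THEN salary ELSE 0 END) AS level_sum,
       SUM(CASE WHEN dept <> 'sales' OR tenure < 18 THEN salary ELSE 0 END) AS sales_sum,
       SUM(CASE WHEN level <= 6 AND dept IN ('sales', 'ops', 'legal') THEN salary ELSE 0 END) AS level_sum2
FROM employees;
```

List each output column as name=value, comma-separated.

level_sum=476853, sales_sum=916021, level_sum2=814460

[level_sum: level BETWEEN 4 AND 5]
emp_id=50: ✗
emp_id=51: ✓ → 113689
emp_id=52: ✗
emp_id=53: ✓ → 82361
emp_id=54: ✓ → 92708
emp_id=55: ✗
emp_id=56: ✗
emp_id=57: ✓ → 48285
emp_id=58: ✓ → 139810
emp_id=59: ✗
level_sum = 113689 + 82361 + 92708 + 48285 + 139810 = 476853
—
[sales_sum: dept <> 'sales' OR tenure < 18]
emp_id=50: ✓ → 77045
emp_id=51: ✓ → 113689
emp_id=52: ✓ → 121363
emp_id=53: ✓ → 82361
emp_id=54: ✓ → 92708
emp_id=55: ✓ → 124099
emp_id=56: ✓ → 116661
emp_id=57: ✓ → 48285
emp_id=58: ✓ → 139810
emp_id=59: ✗
sales_sum = 77045 + 113689 + 121363 + 82361 + 92708 + 124099 + 116661 + 48285 + 139810 = 916021
—
[level_sum2: level <= 6 AND dept IN ('sales', 'ops', 'legal')]
emp_id=50: ✓ → 77045
emp_id=51: ✓ → 113689
emp_id=52: ✓ → 121363
emp_id=53: ✗
emp_id=54: ✓ → 92708
emp_id=55: ✓ → 124099
emp_id=56: ✗
emp_id=57: ✓ → 48285
emp_id=58: ✓ → 139810
emp_id=59: ✓ → 97461
level_sum2 = 77045 + 113689 + 121363 + 92708 + 124099 + 48285 + 139810 + 97461 = 814460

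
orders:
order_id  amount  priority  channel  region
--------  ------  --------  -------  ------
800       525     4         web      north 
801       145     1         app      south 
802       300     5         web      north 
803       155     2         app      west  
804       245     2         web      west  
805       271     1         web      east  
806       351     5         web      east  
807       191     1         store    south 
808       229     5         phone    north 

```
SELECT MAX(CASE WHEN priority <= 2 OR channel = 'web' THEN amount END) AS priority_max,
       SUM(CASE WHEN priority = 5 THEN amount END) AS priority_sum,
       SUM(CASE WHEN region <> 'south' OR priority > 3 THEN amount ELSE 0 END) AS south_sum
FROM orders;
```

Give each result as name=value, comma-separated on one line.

priority_max=525, priority_sum=880, south_sum=2076

[priority_max: priority <= 2 OR channel = 'web']
order_id=800: ✓ → 525
order_id=801: ✓ → 145
order_id=802: ✓ → 300
order_id=803: ✓ → 155
order_id=804: ✓ → 245
order_id=805: ✓ → 271
order_id=806: ✓ → 351
order_id=807: ✓ → 191
order_id=808: ✗
priority_max = MAX(525, 145, 300, 155, 245, 271, 351, 191) = 525
—
[priority_sum: priority = 5]
order_id=800: ✗
order_id=801: ✗
order_id=802: ✓ → 300
order_id=803: ✗
order_id=804: ✗
order_id=805: ✗
order_id=806: ✓ → 351
order_id=807: ✗
order_id=808: ✓ → 229
priority_sum = 300 + 351 + 229 = 880
—
[south_sum: region <> 'south' OR priority > 3]
order_id=800: ✓ → 525
order_id=801: ✗
order_id=802: ✓ → 300
order_id=803: ✓ → 155
order_id=804: ✓ → 245
order_id=805: ✓ → 271
order_id=806: ✓ → 351
order_id=807: ✗
order_id=808: ✓ → 229
south_sum = 525 + 300 + 155 + 245 + 271 + 351 + 229 = 2076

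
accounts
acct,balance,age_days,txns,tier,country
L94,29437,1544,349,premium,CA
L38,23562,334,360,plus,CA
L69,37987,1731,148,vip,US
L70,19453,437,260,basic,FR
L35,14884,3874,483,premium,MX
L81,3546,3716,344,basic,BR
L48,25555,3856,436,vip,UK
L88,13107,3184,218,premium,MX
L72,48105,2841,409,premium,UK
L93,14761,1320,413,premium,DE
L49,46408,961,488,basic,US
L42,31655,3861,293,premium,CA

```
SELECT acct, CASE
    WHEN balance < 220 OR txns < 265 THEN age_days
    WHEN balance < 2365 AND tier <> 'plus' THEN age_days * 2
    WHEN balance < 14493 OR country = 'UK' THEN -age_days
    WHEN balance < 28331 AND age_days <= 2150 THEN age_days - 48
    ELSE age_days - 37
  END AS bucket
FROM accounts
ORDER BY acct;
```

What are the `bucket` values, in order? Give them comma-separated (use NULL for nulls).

acct=L35: ELSE → 3837
acct=L38: balance < 28331 AND age_days <= 2150 → 286
acct=L42: ELSE → 3824
acct=L48: balance < 14493 OR country = 'UK' → -3856
acct=L49: ELSE → 924
acct=L69: balance < 220 OR txns < 265 → 1731
acct=L70: balance < 220 OR txns < 265 → 437
acct=L72: balance < 14493 OR country = 'UK' → -2841
acct=L81: balance < 14493 OR country = 'UK' → -3716
acct=L88: balance < 220 OR txns < 265 → 3184
acct=L93: balance < 28331 AND age_days <= 2150 → 1272
acct=L94: ELSE → 1507

3837, 286, 3824, -3856, 924, 1731, 437, -2841, -3716, 3184, 1272, 1507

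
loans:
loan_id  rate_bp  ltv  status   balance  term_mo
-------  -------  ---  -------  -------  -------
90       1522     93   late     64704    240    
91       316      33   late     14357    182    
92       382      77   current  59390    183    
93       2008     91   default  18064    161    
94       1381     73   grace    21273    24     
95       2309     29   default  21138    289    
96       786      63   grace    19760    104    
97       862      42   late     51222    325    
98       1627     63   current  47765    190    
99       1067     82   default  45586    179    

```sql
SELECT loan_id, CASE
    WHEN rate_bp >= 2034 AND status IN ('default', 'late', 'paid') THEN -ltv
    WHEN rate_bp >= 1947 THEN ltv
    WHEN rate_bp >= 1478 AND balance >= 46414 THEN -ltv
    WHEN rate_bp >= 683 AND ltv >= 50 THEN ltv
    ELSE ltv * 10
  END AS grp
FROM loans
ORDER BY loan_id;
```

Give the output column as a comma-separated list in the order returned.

-93, 330, 770, 91, 73, -29, 63, 420, -63, 82

loan_id=90: rate_bp >= 1478 AND balance >= 46414 → -93
loan_id=91: ELSE → 330
loan_id=92: ELSE → 770
loan_id=93: rate_bp >= 1947 → 91
loan_id=94: rate_bp >= 683 AND ltv >= 50 → 73
loan_id=95: rate_bp >= 2034 AND status IN ('default', 'late', 'paid') → -29
loan_id=96: rate_bp >= 683 AND ltv >= 50 → 63
loan_id=97: ELSE → 420
loan_id=98: rate_bp >= 1478 AND balance >= 46414 → -63
loan_id=99: rate_bp >= 683 AND ltv >= 50 → 82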